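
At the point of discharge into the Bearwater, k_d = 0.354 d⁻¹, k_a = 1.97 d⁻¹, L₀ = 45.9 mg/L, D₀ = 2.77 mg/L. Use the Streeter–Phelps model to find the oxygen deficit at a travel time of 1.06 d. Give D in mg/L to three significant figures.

D ≈ 6.01 mg/L

k_d L₀/(k_a−k_d) = 0.354×45.9/(1.97−0.354) = 16.25/1.616 = 10.05 mg/L.
e^(−k_d t) = e^(−0.354×1.060) = 0.6871; e^(−k_a t) = e^(−1.97×1.060) = 0.1239.
D = 10.05 × (0.6871 − 0.1239) + 2.77 × 0.1239 = 5.663 + 0.3432 = 6.006 mg/L.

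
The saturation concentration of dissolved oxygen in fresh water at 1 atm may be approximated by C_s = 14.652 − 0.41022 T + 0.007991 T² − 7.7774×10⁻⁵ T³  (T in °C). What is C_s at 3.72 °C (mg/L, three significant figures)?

C_s ≈ 13.2 mg/L

C_s = 14.652 − 0.41022×3.72 + 0.007991×3.72² − 7.7774×10⁻⁵×3.72³ = 13.23 mg/L.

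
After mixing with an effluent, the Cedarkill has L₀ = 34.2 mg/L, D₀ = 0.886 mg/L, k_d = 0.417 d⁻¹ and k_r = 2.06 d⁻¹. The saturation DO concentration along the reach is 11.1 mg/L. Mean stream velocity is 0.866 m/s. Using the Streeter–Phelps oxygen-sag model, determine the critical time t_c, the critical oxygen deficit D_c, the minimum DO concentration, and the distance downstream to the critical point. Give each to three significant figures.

At the critical point dD/dt = 0, so k_d L₀ e^(−k_d t) = k_r D. Substituting D(t) from the Streeter–Phelps equation and solving for t gives
t_c = ln[(k_r/k_d)(1 − D₀(k_r−k_d)/(k_d L₀))] / (k_r−k_d).
Here k_r−k_d = 1.643 d⁻¹ and 1 − D₀(k_r−k_d)/(k_d L₀) = 1 − 0.886×1.643/(0.417×34.2) = 0.8979, so
t_c = ln(4.940 × 0.8979) / 1.643 = 1.490 / 1.643 = 0.9067 d.
D_c = (k_d/k_r) L₀ e^(−k_d t_c) = (0.417/2.06) × 34.2 × e^(−0.417×0.9067) = 0.2024 × 34.2 × 0.6852 = 4.743 mg/L.
Minimum DO = C_s − D_c = 11.1 − 4.743 = 6.357 mg/L.
x_c = v t_c = 0.866 m/s × 0.9067 d × 86400 s/d = 67840 m ≈ 67.8 km.

t_c ≈ 0.907 d; D_c ≈ 4.74 mg/L; min DO ≈ 6.36 mg/L; x_c ≈ 67.8 km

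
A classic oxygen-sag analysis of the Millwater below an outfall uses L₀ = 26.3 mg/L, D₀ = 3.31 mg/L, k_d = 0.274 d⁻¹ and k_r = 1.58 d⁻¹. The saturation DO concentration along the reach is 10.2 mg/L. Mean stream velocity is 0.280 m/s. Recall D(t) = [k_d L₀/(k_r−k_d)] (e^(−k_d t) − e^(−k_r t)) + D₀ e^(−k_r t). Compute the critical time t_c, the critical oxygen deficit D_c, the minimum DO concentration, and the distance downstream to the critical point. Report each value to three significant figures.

t_c = [1/(k_r−k_d)] ln[(k_r/k_d)(1 − D₀(k_r−k_d)/(k_d L₀))]
= [1/(1.58−0.274)] ln[(1.58/0.274)(1 − 3.31×1.306/(0.274×26.3))]
= (1/1.306) ln[5.766 × 0.4001] = 0.7657 × ln(2.307) = 0.7657 × 0.8361 = 0.6402 d.
L(t_c) = L₀ e^(−k_d t_c) = 26.3 × 0.8391 = 22.07 mg/L, and at the critical point k_r D_c = k_d L, so D_c = (0.274/1.58) × 22.07 = 3.827 mg/L.
Minimum DO = C_s − D_c = 10.2 − 3.827 = 6.373 mg/L.
x_c = v t_c = 0.280 m/s × 0.6402 d × 86400 s/d = 15490 m ≈ 15.5 km.

t_c ≈ 0.640 d; D_c ≈ 3.83 mg/L; min DO ≈ 6.37 mg/L; x_c ≈ 15.5 km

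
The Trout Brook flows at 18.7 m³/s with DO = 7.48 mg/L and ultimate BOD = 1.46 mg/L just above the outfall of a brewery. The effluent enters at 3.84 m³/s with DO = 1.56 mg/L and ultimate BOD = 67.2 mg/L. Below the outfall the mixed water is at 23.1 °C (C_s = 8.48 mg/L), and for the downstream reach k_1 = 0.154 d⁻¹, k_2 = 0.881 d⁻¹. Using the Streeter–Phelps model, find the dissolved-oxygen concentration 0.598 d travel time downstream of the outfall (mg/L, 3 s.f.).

Mixed DO = (18.7×7.48 + 3.84×1.56)/(18.7+3.84) = 145.9/22.54 = 6.471 mg/L.
Mixed L₀ = (18.7×1.46 + 3.84×67.2)/(22.54) = 285.4/22.54 = 12.66 mg/L.
Initial deficit D₀ = C_s − DO₀ = 8.48 − 6.471 = 2.009 mg/L.
D(0.598) = [0.154×12.66/(0.881−0.154)](e^(−0.154×0.598) − e^(−0.881×0.598)) + 2.009 e^(−0.881×0.598)
= 2.682 × (0.9120 − 0.5905) + 2.009 × 0.5905 = 2.048 mg/L.
DO = 8.48 − 2.048 = 6.432 mg/L.

DO ≈ 6.43 mg/L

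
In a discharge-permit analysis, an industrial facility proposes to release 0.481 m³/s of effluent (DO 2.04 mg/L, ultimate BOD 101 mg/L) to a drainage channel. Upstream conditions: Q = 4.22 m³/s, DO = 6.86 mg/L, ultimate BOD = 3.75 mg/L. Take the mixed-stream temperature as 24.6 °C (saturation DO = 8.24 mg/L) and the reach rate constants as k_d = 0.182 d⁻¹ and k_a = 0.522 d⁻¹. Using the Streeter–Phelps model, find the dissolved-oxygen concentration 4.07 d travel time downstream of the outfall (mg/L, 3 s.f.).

DO ≈ 5.40 mg/L

Mixed DO = (4.22×6.86 + 0.481×2.04)/(4.22+0.481) = 29.93/4.701 = 6.367 mg/L.
Mixed L₀ = (4.22×3.75 + 0.481×101)/(4.701) = 64.41/4.701 = 13.70 mg/L.
Initial deficit D₀ = C_s − DO₀ = 8.24 − 6.367 = 1.873 mg/L.
D(4.07) = [0.182×13.70/(0.522−0.182)](e^(−0.182×4.07) − e^(−0.522×4.07)) + 1.873 e^(−0.522×4.07)
= 7.334 × (0.4768 − 0.1195) + 1.873 × 0.1195 = 2.844 mg/L.
DO = 8.24 − 2.844 = 5.396 mg/L.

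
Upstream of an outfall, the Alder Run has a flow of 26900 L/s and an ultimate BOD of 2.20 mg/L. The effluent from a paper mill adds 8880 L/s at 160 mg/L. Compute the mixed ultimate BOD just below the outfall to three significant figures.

41.4 mg/L

Flow-weighted mixing: C = (Q_r C_r + Q_w C_w)/(Q_r + Q_w)
= (26900×2.20 + 8880×160)/(26900 + 8880) = 1.480×10^6/35780 = 41.36 mg/L.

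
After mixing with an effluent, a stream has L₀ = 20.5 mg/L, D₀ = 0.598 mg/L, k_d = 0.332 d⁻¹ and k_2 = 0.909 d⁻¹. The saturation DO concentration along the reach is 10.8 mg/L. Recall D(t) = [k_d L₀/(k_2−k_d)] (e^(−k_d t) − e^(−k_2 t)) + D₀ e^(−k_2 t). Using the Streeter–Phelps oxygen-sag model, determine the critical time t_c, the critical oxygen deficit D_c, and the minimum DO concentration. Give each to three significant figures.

At the critical point dD/dt = 0, so k_d L₀ e^(−k_d t) = k_2 D. Substituting D(t) from the Streeter–Phelps equation and solving for t gives
t_c = ln[(k_2/k_d)(1 − D₀(k_2−k_d)/(k_d L₀))] / (k_2−k_d).
Here k_2−k_d = 0.5770 d⁻¹ and 1 − D₀(k_2−k_d)/(k_d L₀) = 1 − 0.598×0.5770/(0.332×20.5) = 0.9493, so
t_c = ln(2.738 × 0.9493) / 0.5770 = 0.9552 / 0.5770 = 1.655 d.
D_c = (k_d/k_2) L₀ e^(−k_d t_c) = (0.332/0.909) × 20.5 × e^(−0.332×1.655) = 0.3652 × 20.5 × 0.5772 = 4.322 mg/L.
Minimum DO = C_s − D_c = 10.8 − 4.322 = 6.478 mg/L.

t_c ≈ 1.66 d; D_c ≈ 4.32 mg/L; min DO ≈ 6.48 mg/L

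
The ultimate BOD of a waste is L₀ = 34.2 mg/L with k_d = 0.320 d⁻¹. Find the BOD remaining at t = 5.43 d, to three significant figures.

L ≈ 6.02 mg/L

L_t = L₀ e^(−k_d t) = 34.2 × e^(−0.320×5.43) = 34.2 × 0.1759 = 6.017 mg/L.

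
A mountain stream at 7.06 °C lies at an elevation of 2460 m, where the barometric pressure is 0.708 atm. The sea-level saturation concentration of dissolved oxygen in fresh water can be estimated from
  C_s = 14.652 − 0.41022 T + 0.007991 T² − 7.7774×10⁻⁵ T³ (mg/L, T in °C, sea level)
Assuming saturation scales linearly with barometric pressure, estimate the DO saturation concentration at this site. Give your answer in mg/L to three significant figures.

At sea level: C_s = 14.652 − 0.41022×7.06 + 0.007991×7.06² − 7.7774×10⁻⁵×7.06³ = 12.13 mg/L.
Pressure correction: C_s' = 12.13 × 0.708 = 8.586 mg/L.

C_s ≈ 8.59 mg/L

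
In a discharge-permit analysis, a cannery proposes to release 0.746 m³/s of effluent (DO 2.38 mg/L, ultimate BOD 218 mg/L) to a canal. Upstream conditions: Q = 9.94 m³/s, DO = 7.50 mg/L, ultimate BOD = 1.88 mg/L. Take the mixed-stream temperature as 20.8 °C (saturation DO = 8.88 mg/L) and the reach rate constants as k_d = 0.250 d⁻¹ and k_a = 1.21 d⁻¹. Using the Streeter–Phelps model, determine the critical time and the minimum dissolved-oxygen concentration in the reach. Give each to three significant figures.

t_c ≈ 1.12 d; minimum DO ≈ 6.23 mg/L

Mixed DO = (9.94×7.50 + 0.746×2.38)/(9.94+0.746) = 76.33/10.69 = 7.143 mg/L.
Mixed L₀ = (9.94×1.88 + 0.746×218)/(10.69) = 181.3/10.69 = 16.97 mg/L.
Initial deficit D₀ = C_s − DO₀ = 8.88 − 7.143 = 1.737 mg/L.
t_c = (1/0.9600) ln[(1.21/0.250)(1 − 1.737×0.9600/(0.250×16.97))] = 1.042 × ln(2.937) = 1.122 d.
D_c = (0.250/1.21) × 16.97 × e^(−0.250×1.122) = 0.2066 × 16.97 × 0.7554 = 2.648 mg/L.
Minimum DO = 8.88 − 2.648 = 6.232 mg/L.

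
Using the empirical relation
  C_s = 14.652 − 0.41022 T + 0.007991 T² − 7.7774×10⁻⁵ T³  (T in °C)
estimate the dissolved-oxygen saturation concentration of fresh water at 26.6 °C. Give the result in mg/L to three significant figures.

C_s = 14.652 − 0.41022×26.6 + 0.007991×26.6² − 7.7774×10⁻⁵×26.6³ = 7.930 mg/L.

C_s ≈ 7.93 mg/L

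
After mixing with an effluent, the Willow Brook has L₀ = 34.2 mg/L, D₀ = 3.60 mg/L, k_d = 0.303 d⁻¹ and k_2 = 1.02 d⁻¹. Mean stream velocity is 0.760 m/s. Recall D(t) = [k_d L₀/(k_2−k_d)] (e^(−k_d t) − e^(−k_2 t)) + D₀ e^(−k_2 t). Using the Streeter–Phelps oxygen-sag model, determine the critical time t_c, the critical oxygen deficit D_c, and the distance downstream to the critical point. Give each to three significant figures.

t_c ≈ 1.29 d; D_c ≈ 6.87 mg/L; x_c ≈ 84.9 km

With k_2/k_d = 3.366 and 1 − D₀(k_2−k_d)/(k_d L₀) = 0.7509,
t_c = ln(3.366 × 0.7509) / (1.02 − 0.303) = ln(2.528) / 0.7170 = 0.9274/0.7170 = 1.293 d.
L(t_c) = L₀ e^(−k_d t_c) = 34.2 × 0.6758 = 23.11 mg/L, and at the critical point k_2 D_c = k_d L, so D_c = (0.303/1.02) × 23.11 = 6.865 mg/L.
x_c = v t_c = 0.760 m/s × 1.293 d × 86400 s/d = 84930 m ≈ 84.9 km.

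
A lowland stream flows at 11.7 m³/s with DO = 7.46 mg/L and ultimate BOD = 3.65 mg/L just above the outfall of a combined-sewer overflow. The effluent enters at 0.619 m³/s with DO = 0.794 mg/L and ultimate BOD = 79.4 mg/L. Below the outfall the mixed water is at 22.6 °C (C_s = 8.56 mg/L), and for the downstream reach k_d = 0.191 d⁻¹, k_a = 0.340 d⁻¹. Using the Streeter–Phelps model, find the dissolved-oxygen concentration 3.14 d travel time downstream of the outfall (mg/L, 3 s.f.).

DO ≈ 6.11 mg/L

Mixed DO = (11.7×7.46 + 0.619×0.794)/(11.7+0.619) = 87.77/12.32 = 7.125 mg/L.
Mixed L₀ = (11.7×3.65 + 0.619×79.4)/(12.32) = 91.85/12.32 = 7.456 mg/L.
Initial deficit D₀ = C_s − DO₀ = 8.56 − 7.125 = 1.435 mg/L.
D(3.14) = [0.191×7.456/(0.340−0.191)](e^(−0.191×3.14) − e^(−0.340×3.14)) + 1.435 e^(−0.340×3.14)
= 9.558 × (0.5490 − 0.3438) + 1.435 × 0.3438 = 2.454 mg/L.
DO = 8.56 − 2.454 = 6.106 mg/L.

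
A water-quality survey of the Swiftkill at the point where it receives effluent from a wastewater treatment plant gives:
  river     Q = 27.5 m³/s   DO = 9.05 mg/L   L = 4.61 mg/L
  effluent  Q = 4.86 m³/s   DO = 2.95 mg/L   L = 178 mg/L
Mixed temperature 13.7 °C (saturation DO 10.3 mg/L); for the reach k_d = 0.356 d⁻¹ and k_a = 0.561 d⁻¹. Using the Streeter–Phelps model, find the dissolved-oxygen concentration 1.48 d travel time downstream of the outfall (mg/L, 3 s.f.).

DO ≈ 1.13 mg/L

Mixed DO = (27.5×9.05 + 4.86×2.95)/(27.5+4.86) = 263.2/32.36 = 8.134 mg/L.
Mixed L₀ = (27.5×4.61 + 4.86×178)/(32.36) = 991.9/32.36 = 30.65 mg/L.
Initial deficit D₀ = C_s − DO₀ = 10.3 − 8.134 = 2.166 mg/L.
D(1.48) = [0.356×30.65/(0.561−0.356)](e^(−0.356×1.48) − e^(−0.561×1.48)) + 2.166 e^(−0.561×1.48)
= 53.23 × (0.5904 − 0.4359) + 2.166 × 0.4359 = 9.169 mg/L.
DO = 10.3 − 9.169 = 1.131 mg/L.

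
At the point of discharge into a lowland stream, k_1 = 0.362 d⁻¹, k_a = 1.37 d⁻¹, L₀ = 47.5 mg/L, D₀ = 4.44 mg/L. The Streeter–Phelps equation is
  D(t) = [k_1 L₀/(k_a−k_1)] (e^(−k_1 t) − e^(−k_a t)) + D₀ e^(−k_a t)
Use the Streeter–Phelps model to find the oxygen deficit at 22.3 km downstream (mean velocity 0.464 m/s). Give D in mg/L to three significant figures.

D ≈ 8.06 mg/L

Travel time t = x/v = 22.3 km / (0.464 m/s) = 22300 m / 0.464 m/s = 48060 s = 0.5563 d.
k_1 L₀/(k_a−k_1) = 0.362×47.5/(1.37−0.362) = 17.20/1.008 = 17.06 mg/L.
e^(−k_1 t) = e^(−0.362×0.5563) = 0.8176; e^(−k_a t) = e^(−1.37×0.5563) = 0.4667.
D = 17.06 × (0.8176 − 0.4667) + 4.44 × 0.4667 = 5.986 + 2.072 = 8.058 mg/L.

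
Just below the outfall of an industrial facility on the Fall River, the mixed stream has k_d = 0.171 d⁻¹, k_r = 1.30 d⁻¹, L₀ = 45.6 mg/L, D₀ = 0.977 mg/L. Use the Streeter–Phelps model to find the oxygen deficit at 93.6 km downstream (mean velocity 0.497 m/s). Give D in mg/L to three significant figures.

Travel time t = x/v = 93.6 km / (0.497 m/s) = 93600 m / 0.497 m/s = 188300 s = 2.180 d.
k_d L₀/(k_r−k_d) = 0.171×45.6/(1.30−0.171) = 7.798/1.129 = 6.907 mg/L.
e^(−k_d t) = e^(−0.171×2.180) = 0.6888; e^(−k_r t) = e^(−1.30×2.180) = 0.05880.
D = 6.907 × (0.6888 − 0.05880) + 0.977 × 0.05880 = 4.352 + 0.05744 = 4.409 mg/L.

D ≈ 4.41 mg/L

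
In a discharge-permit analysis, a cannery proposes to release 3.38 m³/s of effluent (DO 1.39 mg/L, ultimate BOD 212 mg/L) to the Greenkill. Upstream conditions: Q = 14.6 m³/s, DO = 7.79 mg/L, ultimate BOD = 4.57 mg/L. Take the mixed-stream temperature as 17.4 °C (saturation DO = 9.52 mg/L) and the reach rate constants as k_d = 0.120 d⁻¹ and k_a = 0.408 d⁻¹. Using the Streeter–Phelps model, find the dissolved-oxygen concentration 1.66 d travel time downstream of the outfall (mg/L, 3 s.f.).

DO ≈ 2.38 mg/L

Mixed DO = (14.6×7.79 + 3.38×1.39)/(14.6+3.38) = 118.4/17.98 = 6.587 mg/L.
Mixed L₀ = (14.6×4.57 + 3.38×212)/(17.98) = 783.3/17.98 = 43.56 mg/L.
Initial deficit D₀ = C_s − DO₀ = 9.52 − 6.587 = 2.933 mg/L.
D(1.66) = [0.120×43.56/(0.408−0.120)](e^(−0.120×1.66) − e^(−0.408×1.66)) + 2.933 e^(−0.408×1.66)
= 18.15 × (0.8194 − 0.5080) + 2.933 × 0.5080 = 7.142 mg/L.
DO = 9.52 − 7.142 = 2.378 mg/L.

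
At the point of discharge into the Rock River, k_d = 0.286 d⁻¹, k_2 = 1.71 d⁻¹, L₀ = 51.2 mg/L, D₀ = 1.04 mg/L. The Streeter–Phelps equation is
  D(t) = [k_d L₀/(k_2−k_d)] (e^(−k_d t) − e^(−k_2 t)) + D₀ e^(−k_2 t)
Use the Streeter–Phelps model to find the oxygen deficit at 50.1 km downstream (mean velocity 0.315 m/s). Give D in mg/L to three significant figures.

Travel time t = x/v = 50.1 km / (0.315 m/s) = 50100 m / 0.315 m/s = 159000 s = 1.841 d.
k_d L₀/(k_2−k_d) = 0.286×51.2/(1.71−0.286) = 14.64/1.424 = 10.28 mg/L.
e^(−k_d t) = e^(−0.286×1.841) = 0.5907; e^(−k_2 t) = e^(−1.71×1.841) = 0.04295.
D = 10.28 × (0.5907 − 0.04295) + 1.04 × 0.04295 = 5.632 + 0.04466 = 5.677 mg/L.

D ≈ 5.68 mg/L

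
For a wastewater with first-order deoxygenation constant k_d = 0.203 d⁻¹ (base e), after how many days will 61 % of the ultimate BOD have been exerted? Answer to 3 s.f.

t ≈ 4.64 d

y/L₀ = 1 − e^(−k_d t) = 0.61 ⇒ e^(−k_d t) = 0.390
t = −ln(0.390) / 0.203 = 0.9416 / 0.203 = 4.638 d.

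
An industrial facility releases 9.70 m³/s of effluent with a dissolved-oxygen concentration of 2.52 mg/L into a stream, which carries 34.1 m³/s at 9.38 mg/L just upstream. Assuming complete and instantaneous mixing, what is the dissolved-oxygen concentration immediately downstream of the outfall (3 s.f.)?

7.86 mg/L

Flow-weighted mixing: C = (Q_r C_r + Q_w C_w)/(Q_r + Q_w)
= (34.1×9.38 + 9.70×2.52)/(34.1 + 9.70) = 344.3/43.80 = 7.861 mg/L.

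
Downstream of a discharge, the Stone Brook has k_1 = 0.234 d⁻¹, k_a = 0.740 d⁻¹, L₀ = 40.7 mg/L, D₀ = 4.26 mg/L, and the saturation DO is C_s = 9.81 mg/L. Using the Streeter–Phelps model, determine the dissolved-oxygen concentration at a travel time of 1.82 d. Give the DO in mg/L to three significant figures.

DO ≈ 1.30 mg/L

k_1 L₀/(k_a−k_1) = 0.234×40.7/(0.740−0.234) = 9.524/0.5060 = 18.82 mg/L.
e^(−k_1 t) = e^(−0.234×1.820) = 0.6532; e^(−k_a t) = e^(−0.740×1.820) = 0.2601.
D = 18.82 × (0.6532 − 0.2601) + 4.26 × 0.2601 = 7.399 + 1.108 = 8.507 mg/L.
DO = C_s − D = 9.81 − 8.507 = 1.303 mg/L.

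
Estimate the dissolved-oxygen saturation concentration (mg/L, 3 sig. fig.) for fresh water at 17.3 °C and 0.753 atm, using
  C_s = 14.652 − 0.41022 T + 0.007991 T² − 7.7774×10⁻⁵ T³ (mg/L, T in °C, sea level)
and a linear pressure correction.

C_s ≈ 7.19 mg/L

At sea level: C_s = 14.652 − 0.41022×17.3 + 0.007991×17.3² − 7.7774×10⁻⁵×17.3³ = 9.544 mg/L.
Pressure correction: C_s' = 9.544 × 0.753 = 7.187 mg/L.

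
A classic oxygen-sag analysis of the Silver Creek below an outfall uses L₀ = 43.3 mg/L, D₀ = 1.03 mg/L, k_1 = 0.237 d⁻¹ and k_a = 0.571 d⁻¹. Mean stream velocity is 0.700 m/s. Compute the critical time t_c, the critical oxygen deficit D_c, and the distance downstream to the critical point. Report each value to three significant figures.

t_c ≈ 2.53 d; D_c ≈ 9.87 mg/L; x_c ≈ 153 km

t_c = [1/(k_a−k_1)] ln[(k_a/k_1)(1 − D₀(k_a−k_1)/(k_1 L₀))]
= [1/(0.571−0.237)] ln[(0.571/0.237)(1 − 1.03×0.3340/(0.237×43.3))]
= (1/0.3340) ln[2.409 × 0.9665] = 2.994 × ln(2.329) = 2.994 × 0.8452 = 2.531 d.
D_c = (k_1/k_a) L₀ e^(−k_1 t_c) = (0.237/0.571) × 43.3 × e^(−0.237×2.531) = 0.4151 × 43.3 × 0.5489 = 9.866 mg/L.
x_c = v t_c = 0.700 m/s × 2.531 d × 86400 s/d = 153100 m ≈ 153 km.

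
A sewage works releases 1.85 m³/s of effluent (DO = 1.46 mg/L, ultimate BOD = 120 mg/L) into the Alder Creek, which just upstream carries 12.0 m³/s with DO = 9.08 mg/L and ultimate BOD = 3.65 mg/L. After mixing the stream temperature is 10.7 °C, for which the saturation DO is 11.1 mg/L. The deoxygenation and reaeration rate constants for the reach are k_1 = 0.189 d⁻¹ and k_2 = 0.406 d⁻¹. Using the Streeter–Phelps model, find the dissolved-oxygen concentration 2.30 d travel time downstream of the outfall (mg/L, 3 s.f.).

Mixed DO = (12.0×9.08 + 1.85×1.46)/(12.0+1.85) = 111.7/13.85 = 8.062 mg/L.
Mixed L₀ = (12.0×3.65 + 1.85×120)/(13.85) = 265.8/13.85 = 19.19 mg/L.
Initial deficit D₀ = C_s − DO₀ = 11.1 − 8.062 = 3.038 mg/L.
D(2.30) = [0.189×19.19/(0.406−0.189)](e^(−0.189×2.30) − e^(−0.406×2.30)) + 3.038 e^(−0.406×2.30)
= 16.72 × (0.6475 − 0.3931) + 3.038 × 0.3931 = 5.446 mg/L.
DO = 11.1 − 5.446 = 5.654 mg/L.

DO ≈ 5.65 mg/L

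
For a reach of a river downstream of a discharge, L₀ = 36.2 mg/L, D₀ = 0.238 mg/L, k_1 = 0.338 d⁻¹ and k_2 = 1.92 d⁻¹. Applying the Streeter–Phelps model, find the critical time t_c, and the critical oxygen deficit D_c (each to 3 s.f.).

t_c ≈ 1.08 d; D_c ≈ 4.43 mg/L

With k_2/k_1 = 5.680 and 1 − D₀(k_2−k_1)/(k_1 L₀) = 0.9692,
t_c = ln(5.680 × 0.9692) / (1.92 − 0.338) = ln(5.506) / 1.582 = 1.706/1.582 = 1.078 d.
D_c = (k_1/k_2) L₀ e^(−k_1 t_c) = (0.338/1.92) × 36.2 × e^(−0.338×1.078) = 0.1760 × 36.2 × 0.6946 = 4.426 mg/L.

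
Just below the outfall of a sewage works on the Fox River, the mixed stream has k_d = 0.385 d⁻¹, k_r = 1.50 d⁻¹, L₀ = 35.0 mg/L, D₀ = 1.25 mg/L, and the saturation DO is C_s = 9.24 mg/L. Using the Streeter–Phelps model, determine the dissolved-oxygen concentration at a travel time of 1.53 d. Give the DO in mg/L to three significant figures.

k_d L₀/(k_r−k_d) = 0.385×35.0/(1.50−0.385) = 13.47/1.115 = 12.09 mg/L.
e^(−k_d t) = e^(−0.385×1.530) = 0.5549; e^(−k_r t) = e^(−1.50×1.530) = 0.1008.
D = 12.09 × (0.5549 − 0.1008) + 1.25 × 0.1008 = 5.488 + 0.1260 = 5.614 mg/L.
DO = C_s − D = 9.24 − 5.614 = 3.626 mg/L.

DO ≈ 3.63 mg/L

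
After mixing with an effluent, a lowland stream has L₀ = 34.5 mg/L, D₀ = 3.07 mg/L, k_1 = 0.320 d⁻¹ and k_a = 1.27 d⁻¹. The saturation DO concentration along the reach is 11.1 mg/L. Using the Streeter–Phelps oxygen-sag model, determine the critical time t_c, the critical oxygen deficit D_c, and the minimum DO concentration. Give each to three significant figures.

With k_a/k_1 = 3.969 and 1 − D₀(k_a−k_1)/(k_1 L₀) = 0.7358,
t_c = ln(3.969 × 0.7358) / (1.27 − 0.320) = ln(2.920) / 0.9500 = 1.072/0.9500 = 1.128 d.
D_c = (k_1/k_a) L₀ e^(−k_1 t_c) = (0.320/1.27) × 34.5 × e^(−0.320×1.128) = 0.2520 × 34.5 × 0.6970 = 6.059 mg/L.
Minimum DO = C_s − D_c = 11.1 − 6.059 = 5.041 mg/L.

t_c ≈ 1.13 d; D_c ≈ 6.06 mg/L; min DO ≈ 5.04 mg/L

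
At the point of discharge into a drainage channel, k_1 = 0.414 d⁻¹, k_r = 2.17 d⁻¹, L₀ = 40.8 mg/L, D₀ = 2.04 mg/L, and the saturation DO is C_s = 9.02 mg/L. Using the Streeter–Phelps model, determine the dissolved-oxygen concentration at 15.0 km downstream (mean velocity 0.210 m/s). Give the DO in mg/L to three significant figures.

DO ≈ 3.45 mg/L

Travel time t = x/v = 15.0 km / (0.210 m/s) = 15000 m / 0.210 m/s = 71430 s = 0.8267 d.
k_1 L₀/(k_r−k_1) = 0.414×40.8/(2.17−0.414) = 16.89/1.756 = 9.619 mg/L.
e^(−k_1 t) = e^(−0.414×0.8267) = 0.7102; e^(−k_r t) = e^(−2.17×0.8267) = 0.1663.
D = 9.619 × (0.7102 − 0.1663) + 2.04 × 0.1663 = 5.232 + 0.3392 = 5.571 mg/L.
DO = C_s − D = 9.02 − 5.571 = 3.449 mg/L.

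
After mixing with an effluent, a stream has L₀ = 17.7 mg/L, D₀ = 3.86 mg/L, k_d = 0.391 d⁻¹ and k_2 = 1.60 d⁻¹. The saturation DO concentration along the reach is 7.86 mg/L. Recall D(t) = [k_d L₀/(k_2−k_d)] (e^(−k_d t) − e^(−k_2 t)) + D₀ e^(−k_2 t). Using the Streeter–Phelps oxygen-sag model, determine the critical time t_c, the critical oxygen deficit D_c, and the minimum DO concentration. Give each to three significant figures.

With k_2/k_d = 4.092 and 1 − D₀(k_2−k_d)/(k_d L₀) = 0.3257,
t_c = ln(4.092 × 0.3257) / (1.60 − 0.391) = ln(1.333) / 1.209 = 0.2872/1.209 = 0.2376 d.
L(t_c) = L₀ e^(−k_d t_c) = 17.7 × 0.9113 = 16.13 mg/L, and at the critical point k_2 D_c = k_d L, so D_c = (0.391/1.60) × 16.13 = 3.942 mg/L.
Minimum DO = C_s − D_c = 7.86 − 3.942 = 3.918 mg/L.

t_c ≈ 0.238 d; D_c ≈ 3.94 mg/L; min DO ≈ 3.92 mg/L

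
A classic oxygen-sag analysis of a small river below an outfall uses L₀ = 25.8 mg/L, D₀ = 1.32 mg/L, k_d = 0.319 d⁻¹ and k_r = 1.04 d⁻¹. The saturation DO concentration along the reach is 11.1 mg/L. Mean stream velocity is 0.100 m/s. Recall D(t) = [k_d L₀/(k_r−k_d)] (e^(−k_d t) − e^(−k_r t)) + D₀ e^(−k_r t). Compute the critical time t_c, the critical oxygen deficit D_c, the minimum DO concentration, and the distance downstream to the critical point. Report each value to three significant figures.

With k_r/k_d = 3.260 and 1 − D₀(k_r−k_d)/(k_d L₀) = 0.8844,
t_c = ln(3.260 × 0.8844) / (1.04 − 0.319) = ln(2.883) / 0.7210 = 1.059/0.7210 = 1.469 d.
L(t_c) = L₀ e^(−k_d t_c) = 25.8 × 0.6259 = 16.15 mg/L, and at the critical point k_r D_c = k_d L, so D_c = (0.319/1.04) × 16.15 = 4.953 mg/L.
Minimum DO = C_s − D_c = 11.1 − 4.953 = 6.147 mg/L.
x_c = v t_c = 0.100 m/s × 1.469 d × 86400 s/d = 12690 m ≈ 12.7 km.

t_c ≈ 1.47 d; D_c ≈ 4.95 mg/L; min DO ≈ 6.15 mg/L; x_c ≈ 12.7 km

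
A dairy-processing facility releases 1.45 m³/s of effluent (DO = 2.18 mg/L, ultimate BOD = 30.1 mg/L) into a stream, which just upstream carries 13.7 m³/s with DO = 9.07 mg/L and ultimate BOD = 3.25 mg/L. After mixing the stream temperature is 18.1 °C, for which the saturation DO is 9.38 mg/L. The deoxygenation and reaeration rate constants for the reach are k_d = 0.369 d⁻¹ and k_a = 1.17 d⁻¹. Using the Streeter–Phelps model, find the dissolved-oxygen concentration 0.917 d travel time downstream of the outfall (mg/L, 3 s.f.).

Mixed DO = (13.7×9.07 + 1.45×2.18)/(13.7+1.45) = 127.4/15.15 = 8.411 mg/L.
Mixed L₀ = (13.7×3.25 + 1.45×30.1)/(15.15) = 88.17/15.15 = 5.820 mg/L.
Initial deficit D₀ = C_s − DO₀ = 9.38 − 8.411 = 0.9694 mg/L.
D(0.917) = [0.369×5.820/(1.17−0.369)](e^(−0.369×0.917) − e^(−1.17×0.917)) + 0.9694 e^(−1.17×0.917)
= 2.681 × (0.7129 − 0.3420) + 0.9694 × 0.3420 = 1.326 mg/L.
DO = 9.38 − 1.326 = 8.054 mg/L.

DO ≈ 8.05 mg/L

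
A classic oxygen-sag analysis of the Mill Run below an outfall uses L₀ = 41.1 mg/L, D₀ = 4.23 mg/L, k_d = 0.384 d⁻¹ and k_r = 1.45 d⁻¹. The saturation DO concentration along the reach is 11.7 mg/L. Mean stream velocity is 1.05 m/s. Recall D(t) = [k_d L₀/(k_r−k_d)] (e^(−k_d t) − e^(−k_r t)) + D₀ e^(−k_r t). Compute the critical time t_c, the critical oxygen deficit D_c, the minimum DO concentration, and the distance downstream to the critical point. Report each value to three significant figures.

t_c ≈ 0.931 d; D_c ≈ 7.61 mg/L; min DO ≈ 4.09 mg/L; x_c ≈ 84.4 km

t_c = [1/(k_r−k_d)] ln[(k_r/k_d)(1 − D₀(k_r−k_d)/(k_d L₀))]
= [1/(1.45−0.384)] ln[(1.45/0.384)(1 − 4.23×1.066/(0.384×41.1))]
= (1/1.066) ln[3.776 × 0.7143] = 0.9381 × ln(2.697) = 0.9381 × 0.9922 = 0.9308 d.
L(t_c) = L₀ e^(−k_d t_c) = 41.1 × 0.6995 = 28.75 mg/L, and at the critical point k_r D_c = k_d L, so D_c = (0.384/1.45) × 28.75 = 7.613 mg/L.
Minimum DO = C_s − D_c = 11.7 − 7.613 = 4.087 mg/L.
x_c = v t_c = 1.05 m/s × 0.9308 d × 86400 s/d = 84440 m ≈ 84.4 km.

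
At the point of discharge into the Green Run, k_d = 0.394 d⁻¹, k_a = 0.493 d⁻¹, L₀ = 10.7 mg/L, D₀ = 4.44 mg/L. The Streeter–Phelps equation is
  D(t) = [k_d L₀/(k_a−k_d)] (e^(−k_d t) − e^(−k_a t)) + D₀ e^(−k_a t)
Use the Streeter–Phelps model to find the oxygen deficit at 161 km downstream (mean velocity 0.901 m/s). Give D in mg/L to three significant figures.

Travel time t = x/v = 161 km / (0.901 m/s) = 161000 m / 0.901 m/s = 178700 s = 2.068 d.
k_d L₀/(k_a−k_d) = 0.394×10.7/(0.493−0.394) = 4.216/0.09900 = 42.58 mg/L.
e^(−k_d t) = e^(−0.394×2.068) = 0.4427; e^(−k_a t) = e^(−0.493×2.068) = 0.3607.
D = 42.58 × (0.4427 − 0.3607) + 4.44 × 0.3607 = 3.490 + 1.602 = 5.092 mg/L.

D ≈ 5.09 mg/L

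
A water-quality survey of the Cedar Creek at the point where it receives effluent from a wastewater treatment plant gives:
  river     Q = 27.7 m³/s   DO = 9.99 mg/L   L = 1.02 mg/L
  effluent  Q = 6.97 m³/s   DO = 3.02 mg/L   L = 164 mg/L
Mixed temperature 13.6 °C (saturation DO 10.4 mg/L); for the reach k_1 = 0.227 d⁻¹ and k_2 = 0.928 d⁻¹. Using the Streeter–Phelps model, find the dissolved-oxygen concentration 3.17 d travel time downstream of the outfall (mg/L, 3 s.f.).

Mixed DO = (27.7×9.99 + 6.97×3.02)/(27.7+6.97) = 297.8/34.67 = 8.589 mg/L.
Mixed L₀ = (27.7×1.02 + 6.97×164)/(34.67) = 1171/34.67 = 33.79 mg/L.
Initial deficit D₀ = C_s − DO₀ = 10.4 − 8.589 = 1.811 mg/L.
D(3.17) = [0.227×33.79/(0.928−0.227)](e^(−0.227×3.17) − e^(−0.928×3.17)) + 1.811 e^(−0.928×3.17)
= 10.94 × (0.4870 − 0.05277) + 1.811 × 0.05277 = 4.846 mg/L.
DO = 10.4 − 4.846 = 5.554 mg/L.

DO ≈ 5.55 mg/L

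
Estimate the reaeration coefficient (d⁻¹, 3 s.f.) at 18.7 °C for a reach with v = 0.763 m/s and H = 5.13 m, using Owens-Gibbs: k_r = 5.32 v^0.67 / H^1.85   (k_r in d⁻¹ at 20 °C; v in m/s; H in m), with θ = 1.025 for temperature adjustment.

k_r(20) = 5.32 × 0.763^0.67 / 5.13^1.85 = 5.32 × 0.8342 / 20.59 = 0.2155 d⁻¹.
k_r(18.7) = 0.2155 × 1.025^(18.7−20) = 0.2155 × 0.9684 = 0.2087 d⁻¹.

k_r ≈ 0.209 d⁻¹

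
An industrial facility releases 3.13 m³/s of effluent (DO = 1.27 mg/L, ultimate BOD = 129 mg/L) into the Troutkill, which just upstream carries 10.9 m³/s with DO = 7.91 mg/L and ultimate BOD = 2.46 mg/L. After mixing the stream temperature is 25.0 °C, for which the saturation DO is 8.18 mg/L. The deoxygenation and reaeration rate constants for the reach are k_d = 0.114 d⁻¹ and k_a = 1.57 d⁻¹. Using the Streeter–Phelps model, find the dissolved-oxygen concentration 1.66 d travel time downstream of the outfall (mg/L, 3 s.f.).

DO ≈ 6.24 mg/L

Mixed DO = (10.9×7.91 + 3.13×1.27)/(10.9+3.13) = 90.19/14.03 = 6.429 mg/L.
Mixed L₀ = (10.9×2.46 + 3.13×129)/(14.03) = 430.6/14.03 = 30.69 mg/L.
Initial deficit D₀ = C_s − DO₀ = 8.18 − 6.429 = 1.751 mg/L.
D(1.66) = [0.114×30.69/(1.57−0.114)](e^(−0.114×1.66) − e^(−1.57×1.66)) + 1.751 e^(−1.57×1.66)
= 2.403 × (0.8276 − 0.07381) + 1.751 × 0.07381 = 1.941 mg/L.
DO = 8.18 − 1.941 = 6.239 mg/L.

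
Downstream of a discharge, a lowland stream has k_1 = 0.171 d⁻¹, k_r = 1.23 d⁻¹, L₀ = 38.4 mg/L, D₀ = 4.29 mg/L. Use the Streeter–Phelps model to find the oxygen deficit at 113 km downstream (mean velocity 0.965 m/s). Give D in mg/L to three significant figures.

Travel time t = x/v = 113 km / (0.965 m/s) = 113000 m / 0.965 m/s = 117100 s = 1.355 d.
k_1 L₀/(k_r−k_1) = 0.171×38.4/(1.23−0.171) = 6.566/1.059 = 6.201 mg/L.
e^(−k_1 t) = e^(−0.171×1.355) = 0.7931; e^(−k_r t) = e^(−1.23×1.355) = 0.1888.
D = 6.201 × (0.7931 − 0.1888) + 4.29 × 0.1888 = 3.747 + 0.8100 = 4.557 mg/L.

D ≈ 4.56 mg/L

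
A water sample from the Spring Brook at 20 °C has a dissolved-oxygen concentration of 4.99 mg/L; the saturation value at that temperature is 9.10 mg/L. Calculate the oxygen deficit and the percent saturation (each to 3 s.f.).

D ≈ 4.11 mg/L; 54.8 % saturation

D = C_s − C = 9.10 − 4.99 = 4.11 mg/L.
% saturation = 4.99/9.10 × 100 = 54.8 %.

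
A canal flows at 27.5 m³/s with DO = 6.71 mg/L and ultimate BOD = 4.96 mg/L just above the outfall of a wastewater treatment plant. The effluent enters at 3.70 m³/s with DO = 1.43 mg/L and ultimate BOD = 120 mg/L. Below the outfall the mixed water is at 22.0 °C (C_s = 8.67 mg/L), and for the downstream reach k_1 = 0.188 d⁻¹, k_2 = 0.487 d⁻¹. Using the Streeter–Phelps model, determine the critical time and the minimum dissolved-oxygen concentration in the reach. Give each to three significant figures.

Mixed DO = (27.5×6.71 + 3.70×1.43)/(27.5+3.70) = 189.8/31.20 = 6.084 mg/L.
Mixed L₀ = (27.5×4.96 + 3.70×120)/(31.20) = 580.4/31.20 = 18.60 mg/L.
Initial deficit D₀ = C_s − DO₀ = 8.67 − 6.084 = 2.586 mg/L.
t_c = (1/0.2990) ln[(0.487/0.188)(1 − 2.586×0.2990/(0.188×18.60))] = 3.344 × ln(2.018) = 2.348 d.
D_c = (0.188/0.487) × 18.60 × e^(−0.188×2.348) = 0.3860 × 18.60 × 0.6432 = 4.619 mg/L.
Minimum DO = 8.67 − 4.619 = 4.051 mg/L.

t_c ≈ 2.35 d; minimum DO ≈ 4.05 mg/L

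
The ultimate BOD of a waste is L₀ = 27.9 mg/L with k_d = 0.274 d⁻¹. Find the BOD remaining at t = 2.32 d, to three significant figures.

L ≈ 14.8 mg/L

L_t = L₀ e^(−k_d t) = 27.9 × e^(−0.274×2.32) = 27.9 × 0.5296 = 14.78 mg/L.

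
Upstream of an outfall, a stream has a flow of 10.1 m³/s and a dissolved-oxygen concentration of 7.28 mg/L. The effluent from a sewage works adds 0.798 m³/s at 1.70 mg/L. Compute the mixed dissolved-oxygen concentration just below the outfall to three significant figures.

Flow-weighted mixing: C = (Q_r C_r + Q_w C_w)/(Q_r + Q_w)
= (10.1×7.28 + 0.798×1.70)/(10.1 + 0.798) = 74.88/10.90 = 6.871 mg/L.

6.87 mg/L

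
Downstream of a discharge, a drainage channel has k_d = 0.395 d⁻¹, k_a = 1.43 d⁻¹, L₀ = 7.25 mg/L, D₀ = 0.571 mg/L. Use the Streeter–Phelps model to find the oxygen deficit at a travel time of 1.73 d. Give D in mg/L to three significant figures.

k_d L₀/(k_a−k_d) = 0.395×7.25/(1.43−0.395) = 2.864/1.035 = 2.767 mg/L.
e^(−k_d t) = e^(−0.395×1.730) = 0.5049; e^(−k_a t) = e^(−1.43×1.730) = 0.08426.
D = 2.767 × (0.5049 − 0.08426) + 0.571 × 0.08426 = 1.164 + 0.04811 = 1.212 mg/L.

D ≈ 1.21 mg/L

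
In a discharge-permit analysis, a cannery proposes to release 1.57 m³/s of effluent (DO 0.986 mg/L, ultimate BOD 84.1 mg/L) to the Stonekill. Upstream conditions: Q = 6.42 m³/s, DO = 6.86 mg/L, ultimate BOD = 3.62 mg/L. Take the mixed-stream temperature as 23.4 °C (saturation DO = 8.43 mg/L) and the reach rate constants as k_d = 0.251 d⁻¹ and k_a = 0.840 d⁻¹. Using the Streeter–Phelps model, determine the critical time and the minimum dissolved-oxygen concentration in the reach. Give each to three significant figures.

Mixed DO = (6.42×6.86 + 1.57×0.986)/(6.42+1.57) = 45.59/7.990 = 5.706 mg/L.
Mixed L₀ = (6.42×3.62 + 1.57×84.1)/(7.990) = 155.3/7.990 = 19.43 mg/L.
Initial deficit D₀ = C_s − DO₀ = 8.43 − 5.706 = 2.724 mg/L.
t_c = (1/0.5890) ln[(0.840/0.251)(1 − 2.724×0.5890/(0.251×19.43))] = 1.698 × ln(2.246) = 1.374 d.
D_c = (0.251/0.840) × 19.43 × e^(−0.251×1.374) = 0.2988 × 19.43 × 0.7084 = 4.114 mg/L.
Minimum DO = 8.43 − 4.114 = 4.316 mg/L.

t_c ≈ 1.37 d; minimum DO ≈ 4.32 mg/L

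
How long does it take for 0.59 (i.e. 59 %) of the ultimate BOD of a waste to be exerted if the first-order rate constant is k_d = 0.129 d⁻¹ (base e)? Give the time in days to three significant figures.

t ≈ 6.91 d

y/L₀ = 1 − e^(−k_d t) = 0.59 ⇒ e^(−k_d t) = 0.410
t = −ln(0.410) / 0.129 = 0.8916 / 0.129 = 6.912 d.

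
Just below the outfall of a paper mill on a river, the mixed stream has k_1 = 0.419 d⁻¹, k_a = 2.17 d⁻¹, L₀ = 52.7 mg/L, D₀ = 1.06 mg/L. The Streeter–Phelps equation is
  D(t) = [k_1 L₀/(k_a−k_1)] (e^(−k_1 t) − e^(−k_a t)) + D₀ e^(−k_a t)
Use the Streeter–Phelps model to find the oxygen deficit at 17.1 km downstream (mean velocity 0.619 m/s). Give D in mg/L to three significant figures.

D ≈ 5.26 mg/L

Travel time t = x/v = 17.1 km / (0.619 m/s) = 17100 m / 0.619 m/s = 27630 s = 0.3197 d.
k_1 L₀/(k_a−k_1) = 0.419×52.7/(2.17−0.419) = 22.08/1.751 = 12.61 mg/L.
e^(−k_1 t) = e^(−0.419×0.3197) = 0.8746; e^(−k_a t) = e^(−2.17×0.3197) = 0.4997.
D = 12.61 × (0.8746 − 0.4997) + 1.06 × 0.4997 = 4.728 + 0.5296 = 5.258 mg/L.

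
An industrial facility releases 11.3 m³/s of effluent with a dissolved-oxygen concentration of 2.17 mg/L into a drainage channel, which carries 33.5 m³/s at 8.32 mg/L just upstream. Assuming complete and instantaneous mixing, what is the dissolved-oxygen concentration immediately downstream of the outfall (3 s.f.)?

6.77 mg/L

Flow-weighted mixing: C = (Q_r C_r + Q_w C_w)/(Q_r + Q_w)
= (33.5×8.32 + 11.3×2.17)/(33.5 + 11.3) = 303.2/44.80 = 6.769 mg/L.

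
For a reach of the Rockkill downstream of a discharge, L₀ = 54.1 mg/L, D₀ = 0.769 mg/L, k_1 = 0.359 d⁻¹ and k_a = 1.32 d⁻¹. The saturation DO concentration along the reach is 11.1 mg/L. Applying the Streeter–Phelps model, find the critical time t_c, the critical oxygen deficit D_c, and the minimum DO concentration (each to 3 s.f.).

t_c ≈ 1.31 d; D_c ≈ 9.18 mg/L; min DO ≈ 1.92 mg/L

At the critical point dD/dt = 0, so k_1 L₀ e^(−k_1 t) = k_a D. Substituting D(t) from the Streeter–Phelps equation and solving for t gives
t_c = ln[(k_a/k_1)(1 − D₀(k_a−k_1)/(k_1 L₀))] / (k_a−k_1).
Here k_a−k_1 = 0.9610 d⁻¹ and 1 − D₀(k_a−k_1)/(k_1 L₀) = 1 − 0.769×0.9610/(0.359×54.1) = 0.9619, so
t_c = ln(3.677 × 0.9619) / 0.9610 = 1.263 / 0.9610 = 1.315 d.
L(t_c) = L₀ e^(−k_1 t_c) = 54.1 × 0.6238 = 33.75 mg/L, and at the critical point k_a D_c = k_1 L, so D_c = (0.359/1.32) × 33.75 = 9.178 mg/L.
Minimum DO = C_s − D_c = 11.1 − 9.178 = 1.922 mg/L.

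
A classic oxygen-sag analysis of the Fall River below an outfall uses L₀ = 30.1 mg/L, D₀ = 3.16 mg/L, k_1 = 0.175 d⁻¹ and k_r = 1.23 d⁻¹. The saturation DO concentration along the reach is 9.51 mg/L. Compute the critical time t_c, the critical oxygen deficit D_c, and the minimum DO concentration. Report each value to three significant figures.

t_c ≈ 0.898 d; D_c ≈ 3.66 mg/L; min DO ≈ 5.85 mg/L

With k_r/k_1 = 7.029 and 1 − D₀(k_r−k_1)/(k_1 L₀) = 0.3671,
t_c = ln(7.029 × 0.3671) / (1.23 − 0.175) = ln(2.580) / 1.055 = 0.9479/1.055 = 0.8984 d.
D_c = (k_1/k_r) L₀ e^(−k_1 t_c) = (0.175/1.23) × 30.1 × e^(−0.175×0.8984) = 0.1423 × 30.1 × 0.8545 = 3.659 mg/L.
Minimum DO = C_s − D_c = 9.51 − 3.659 = 5.851 mg/L.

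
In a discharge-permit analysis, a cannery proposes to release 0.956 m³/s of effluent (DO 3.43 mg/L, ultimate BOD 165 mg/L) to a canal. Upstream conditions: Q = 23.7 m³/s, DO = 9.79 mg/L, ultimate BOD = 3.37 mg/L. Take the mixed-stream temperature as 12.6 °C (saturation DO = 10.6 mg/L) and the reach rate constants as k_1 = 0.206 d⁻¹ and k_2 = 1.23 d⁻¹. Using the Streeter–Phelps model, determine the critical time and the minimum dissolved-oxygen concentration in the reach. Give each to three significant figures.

Mixed DO = (23.7×9.79 + 0.956×3.43)/(23.7+0.956) = 235.3/24.66 = 9.543 mg/L.
Mixed L₀ = (23.7×3.37 + 0.956×165)/(24.66) = 237.6/24.66 = 9.637 mg/L.
Initial deficit D₀ = C_s − DO₀ = 10.6 − 9.543 = 1.057 mg/L.
t_c = (1/1.024) ln[(1.23/0.206)(1 − 1.057×1.024/(0.206×9.637))] = 0.9766 × ln(2.717) = 0.9760 d.
D_c = (0.206/1.23) × 9.637 × e^(−0.206×0.9760) = 0.1675 × 9.637 × 0.8179 = 1.320 mg/L.
Minimum DO = 10.6 − 1.320 = 9.280 mg/L.

t_c ≈ 0.976 d; minimum DO ≈ 9.28 mg/L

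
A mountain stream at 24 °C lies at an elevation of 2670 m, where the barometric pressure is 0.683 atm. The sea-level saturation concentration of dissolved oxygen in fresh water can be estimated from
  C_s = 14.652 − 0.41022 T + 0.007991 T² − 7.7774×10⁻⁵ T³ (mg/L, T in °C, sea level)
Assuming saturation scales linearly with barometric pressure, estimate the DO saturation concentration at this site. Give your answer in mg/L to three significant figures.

C_s ≈ 5.69 mg/L

At sea level: C_s = 14.652 − 0.41022×24 + 0.007991×24² − 7.7774×10⁻⁵×24³ = 8.334 mg/L.
Pressure correction: C_s' = 8.334 × 0.683 = 5.692 mg/L.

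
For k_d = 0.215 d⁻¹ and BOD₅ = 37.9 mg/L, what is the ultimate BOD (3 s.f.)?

L₀ ≈ 57.5 mg/L

BOD₅ = L₀(1 − e^(−5k_d)) ⇒ L₀ = BOD₅ / (1 − e^(−5×0.215))
= 37.9 / (1 − 0.3413) = 37.9 / 0.6587 = 57.54 mg/L.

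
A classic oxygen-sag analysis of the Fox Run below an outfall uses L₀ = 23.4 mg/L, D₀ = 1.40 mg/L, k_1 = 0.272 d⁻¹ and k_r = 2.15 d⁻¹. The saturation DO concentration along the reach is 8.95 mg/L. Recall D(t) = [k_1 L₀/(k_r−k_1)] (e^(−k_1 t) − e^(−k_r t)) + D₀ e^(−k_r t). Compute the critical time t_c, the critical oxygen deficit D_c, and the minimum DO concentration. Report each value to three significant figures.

t_c ≈ 0.817 d; D_c ≈ 2.37 mg/L; min DO ≈ 6.58 mg/L

With k_r/k_1 = 7.904 and 1 − D₀(k_r−k_1)/(k_1 L₀) = 0.5869,
t_c = ln(7.904 × 0.5869) / (2.15 − 0.272) = ln(4.639) / 1.878 = 1.535/1.878 = 0.8171 d.
D_c = (k_1/k_r) L₀ e^(−k_1 t_c) = (0.272/2.15) × 23.4 × e^(−0.272×0.8171) = 0.1265 × 23.4 × 0.8007 = 2.370 mg/L.
Minimum DO = C_s − D_c = 8.95 − 2.370 = 6.580 mg/L.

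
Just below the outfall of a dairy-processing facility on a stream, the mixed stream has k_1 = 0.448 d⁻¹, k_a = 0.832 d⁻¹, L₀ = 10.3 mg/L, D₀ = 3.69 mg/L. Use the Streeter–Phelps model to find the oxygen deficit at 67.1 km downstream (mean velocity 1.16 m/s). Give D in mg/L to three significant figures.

D ≈ 4.13 mg/L

Travel time t = x/v = 67.1 km / (1.16 m/s) = 67100 m / 1.16 m/s = 57840 s = 0.6695 d.
k_1 L₀/(k_a−k_1) = 0.448×10.3/(0.832−0.448) = 4.614/0.3840 = 12.02 mg/L.
e^(−k_1 t) = e^(−0.448×0.6695) = 0.7409; e^(−k_a t) = e^(−0.832×0.6695) = 0.5729.
D = 12.02 × (0.7409 − 0.5729) + 3.69 × 0.5729 = 2.018 + 2.114 = 4.132 mg/L.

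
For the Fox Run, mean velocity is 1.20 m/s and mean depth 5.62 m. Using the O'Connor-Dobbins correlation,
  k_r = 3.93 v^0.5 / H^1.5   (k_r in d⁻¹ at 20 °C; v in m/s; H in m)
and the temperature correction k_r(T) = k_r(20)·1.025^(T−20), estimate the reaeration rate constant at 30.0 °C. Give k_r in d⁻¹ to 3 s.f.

k_r(20) = 3.93 × 1.20^0.5 / 5.62^1.5 = 3.93 × 1.095 / 13.32 = 0.3231 d⁻¹.
k_r(30.0) = 0.3231 × 1.025^(30.0−20) = 0.3231 × 1.280 = 0.4136 d⁻¹.

k_r ≈ 0.414 d⁻¹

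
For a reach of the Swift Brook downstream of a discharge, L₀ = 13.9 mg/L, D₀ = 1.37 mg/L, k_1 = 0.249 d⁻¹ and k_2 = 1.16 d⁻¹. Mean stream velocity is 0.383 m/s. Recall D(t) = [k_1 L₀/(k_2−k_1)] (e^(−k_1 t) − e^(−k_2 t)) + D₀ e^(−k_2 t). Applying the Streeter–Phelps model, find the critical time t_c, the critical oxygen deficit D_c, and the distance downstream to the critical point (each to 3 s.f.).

t_c ≈ 1.20 d; D_c ≈ 2.21 mg/L; x_c ≈ 39.6 km

t_c = [1/(k_2−k_1)] ln[(k_2/k_1)(1 − D₀(k_2−k_1)/(k_1 L₀))]
= [1/(1.16−0.249)] ln[(1.16/0.249)(1 − 1.37×0.9110/(0.249×13.9))]
= (1/0.9110) ln[4.659 × 0.6394] = 1.098 × ln(2.979) = 1.098 × 1.091 = 1.198 d.
L(t_c) = L₀ e^(−k_1 t_c) = 13.9 × 0.7421 = 10.31 mg/L, and at the critical point k_2 D_c = k_1 L, so D_c = (0.249/1.16) × 10.31 = 2.214 mg/L.
x_c = v t_c = 0.383 m/s × 1.198 d × 86400 s/d = 39650 m ≈ 39.6 km.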